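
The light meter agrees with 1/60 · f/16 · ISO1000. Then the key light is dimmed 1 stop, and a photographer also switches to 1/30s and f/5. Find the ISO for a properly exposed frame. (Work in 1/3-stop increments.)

ISO 100

Scene light: 1 stop darker.
Shutter speed: 1/60 → 1/50 → 1/40 → 1/30 — 1 stop longer (brighter).
Aperture: f/16 → f/14 → f/13 → f/11 → f/10 → f/9 → f/8 → f/7.1 → f/6.3 → f/5.6 → f/5 — 3 1/3 stops larger aperture (brighter).
Net so far: 3 1/3 stops brighter. ISO: 1000 → 800 → 640 → 500 → 400 → 320 → 250 → 200 → 160 → 125 → 100.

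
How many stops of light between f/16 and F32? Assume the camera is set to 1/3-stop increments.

f/16 → f/18 → f/20 → f/22 → f/25 → f/29 → f/32 — count the steps: 6 third-stops = 2 stops.

2 stops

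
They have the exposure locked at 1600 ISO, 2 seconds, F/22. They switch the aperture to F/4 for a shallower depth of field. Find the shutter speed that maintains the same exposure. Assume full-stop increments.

1/15s

Aperture: f/22 → f/16 → f/11 → f/8 → f/5.6 → f/4 — 5 stops opened up (brighter).
Need 5 stops darker from the shutter speed: 2 → 1 → 1/2 → 1/4 → 1/8 → 1/15.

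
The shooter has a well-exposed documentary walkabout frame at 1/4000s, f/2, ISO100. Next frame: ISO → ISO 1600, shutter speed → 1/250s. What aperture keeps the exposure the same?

f/32

ISO: 100 → 200 → 400 → 800 → 1600 — 4 stops raised (brighter).
Shutter speed: 1/4000 → 1/2000 → 1/1000 → 1/500 → 1/250 — 4 stops longer (brighter).
Net change so far: 8 stops brighter. Offset with the aperture: f/2 → f/2.8 → f/4 → f/5.6 → f/8 → f/11 → f/16 → f/22 → f/32.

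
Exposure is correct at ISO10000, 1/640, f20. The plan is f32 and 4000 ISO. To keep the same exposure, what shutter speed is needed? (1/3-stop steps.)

1/100s

Aperture: f/20 → f/22 → f/25 → f/29 → f/32 — 1 1/3 stops smaller aperture (darker).
ISO: 10000 → 8000 → 6400 → 5000 → 4000 — 1 1/3 stops dropped (darker).
Net change so far: 2 2/3 stops darker. Offset with the shutter speed: 1/640 → 1/500 → 1/400 → 1/320 → 1/250 → 1/200 → 1/160 → 1/125 → 1/100.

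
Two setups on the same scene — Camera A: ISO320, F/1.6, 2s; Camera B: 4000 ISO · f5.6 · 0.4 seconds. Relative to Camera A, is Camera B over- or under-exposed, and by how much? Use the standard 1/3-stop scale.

2 1/3 stops darker

Aperture: f/1.6 → f/1.8 → f/2 → f/2.2 → f/2.5 → f/2.8 → f/3.2 → f/3.5 → f/4 → f/4.5 → f/5 → f/5.6 — 3 2/3 stops narrower (darker).
Shutter speed: 2 → 1.6 → 1.3 → 1 → 0.8 → 0.6 → 0.5 → 0.4 — 2 1/3 stops faster (darker).
ISO: 320 → 400 → 500 → 640 → 800 → 1000 → 1250 → 1600 → 2000 → 2500 → 3200 → 4000 — 3 2/3 stops higher (brighter).
Net: −3 2/3 −2 1/3 +3 2/3 = −2 1/3 stops.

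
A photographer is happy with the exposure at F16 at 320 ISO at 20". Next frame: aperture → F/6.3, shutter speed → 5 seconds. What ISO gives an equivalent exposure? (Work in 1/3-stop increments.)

ISO 200

Aperture: f/16 → f/14 → f/13 → f/11 → f/10 → f/9 → f/8 → f/7.1 → f/6.3 — 2 2/3 stops wider (brighter).
Shutter speed: 20 → 15 → 13 → 10 → 8 → 6 → 5 — 2 stops faster (darker).
Net change so far: 2/3 stop brighter. Offset with the ISO: 320 → 250 → 200.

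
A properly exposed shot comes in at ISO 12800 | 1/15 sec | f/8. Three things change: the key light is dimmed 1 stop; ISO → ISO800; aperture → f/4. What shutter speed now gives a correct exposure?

1/2s

Scene light: 1 stop darker.
ISO: 12800 → 6400 → 3200 → 1600 → 800 — 4 stops dropped (darker).
Aperture: f/8 → f/5.6 → f/4 — 2 stops opened up (brighter).
Net so far: 3 stops darker. Shutter speed: 1/15 → 1/8 → 1/4 → 1/2.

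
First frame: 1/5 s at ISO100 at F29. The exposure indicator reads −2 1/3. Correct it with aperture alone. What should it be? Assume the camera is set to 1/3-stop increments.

f/13

Underexposed by 2 1/3 stops → need 2 1/3 stops brighter.
Aperture: f/29 → f/25 → f/22 → f/20 → f/18 → f/16 → f/14 → f/13.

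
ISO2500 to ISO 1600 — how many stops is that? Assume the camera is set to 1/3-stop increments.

2/3 stop

2500 → 2000 → 1600 — count the steps: 2 third-stops = 2/3 stop.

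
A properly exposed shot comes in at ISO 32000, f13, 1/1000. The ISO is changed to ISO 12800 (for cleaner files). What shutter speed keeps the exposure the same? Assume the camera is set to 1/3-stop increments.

ISO: 32000 → 25600 → 20000 → 16000 → 12800 — 1 1/3 stops lower (darker).
Need 1 1/3 stops brighter from the shutter speed: 1/1000 → 1/800 → 1/640 → 1/500 → 1/400.

1/400s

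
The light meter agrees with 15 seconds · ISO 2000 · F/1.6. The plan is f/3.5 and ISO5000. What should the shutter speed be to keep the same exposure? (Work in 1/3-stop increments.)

30 s

Aperture: f/1.6 → f/1.8 → f/2 → f/2.2 → f/2.5 → f/2.8 → f/3.2 → f/3.5 — 2 1/3 stops smaller aperture (darker).
ISO: 2000 → 2500 → 3200 → 4000 → 5000 — 1 1/3 stops raised (brighter).
Net change so far: 1 stop darker. Offset with the shutter speed: 15 → 20 → 25 → 30.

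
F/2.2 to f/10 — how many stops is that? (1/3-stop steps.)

f/2.2 → f/2.5 → f/2.8 → f/3.2 → f/3.5 → f/4 → f/4.5 → f/5 → f/5.6 → f/6.3 → f/7.1 → f/8 → f/9 → f/10 — count the steps: 13 third-stops = 4 1/3 stops.

4 1/3 stops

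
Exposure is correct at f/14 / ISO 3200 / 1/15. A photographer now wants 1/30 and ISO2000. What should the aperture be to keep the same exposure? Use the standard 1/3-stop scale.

f/8

Shutter speed: 1/15 → 1/20 → 1/25 → 1/30 — 1 stop shorter (darker).
ISO: 3200 → 2500 → 2000 — 2/3 stop dropped (darker).
Net change so far: 1 2/3 stops darker. Offset with the aperture: f/14 → f/13 → f/11 → f/10 → f/9 → f/8.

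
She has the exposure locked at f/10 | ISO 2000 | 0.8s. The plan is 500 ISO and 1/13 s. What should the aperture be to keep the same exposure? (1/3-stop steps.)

f/1.6

ISO: 2000 → 1600 → 1250 → 1000 → 800 → 640 → 500 — 2 stops lower (darker).
Shutter speed: 0.8 → 0.6 → 0.5 → 0.4 → 0.3 → 1/4 → 1/5 → 1/6 → 1/8 → 1/10 → 1/13 — 3 1/3 stops faster (darker).
Net change so far: 5 1/3 stops darker. Offset with the aperture: f/10 → f/9 → f/8 → f/7.1 → f/6.3 → f/5.6 → f/5 → f/4.5 → f/4 → f/3.5 → f/3.2 → f/2.8 → f/2.5 → f/2.2 → f/2 → f/1.8 → f/1.6.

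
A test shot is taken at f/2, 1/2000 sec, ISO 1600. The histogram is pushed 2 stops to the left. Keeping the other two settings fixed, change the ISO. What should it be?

ISO 6400

Underexposed by 2 stops → need 2 stops brighter.
ISO: 1600 → 3200 → 6400.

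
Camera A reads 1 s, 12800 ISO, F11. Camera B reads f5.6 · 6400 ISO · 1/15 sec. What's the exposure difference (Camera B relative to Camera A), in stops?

Aperture: f/11 → f/8 → f/5.6 — 2 stops opened up (brighter).
Shutter speed: 1 → 1/2 → 1/4 → 1/8 → 1/15 — 4 stops shorter (darker).
ISO: 12800 → 6400 — 1 stop dropped (darker).
Net: +2 −4 −1 = −3 stops.

3 stops darker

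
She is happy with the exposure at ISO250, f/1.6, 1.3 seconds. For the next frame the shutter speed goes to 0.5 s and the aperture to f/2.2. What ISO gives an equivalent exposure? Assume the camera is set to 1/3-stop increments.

ISO 1250

Shutter speed: 1.3 → 1 → 0.8 → 0.6 → 0.5 — 1 1/3 stops faster (darker).
Aperture: f/1.6 → f/1.8 → f/2 → f/2.2 — 1 stop stopped down (darker).
Net change so far: 2 1/3 stops darker. Offset with the ISO: 250 → 320 → 400 → 500 → 640 → 800 → 1000 → 1250.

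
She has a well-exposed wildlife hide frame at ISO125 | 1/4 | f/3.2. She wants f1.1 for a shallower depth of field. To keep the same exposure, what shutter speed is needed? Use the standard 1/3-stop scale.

1/30s

Aperture: f/3.2 → f/2.8 → f/2.5 → f/2.2 → f/2 → f/1.8 → f/1.6 → f/1.4 → f/1.2 → f/1.1 — 3 stops opened up (brighter).
Need 3 stops darker from the shutter speed: 1/4 → 1/5 → 1/6 → 1/8 → 1/10 → 1/13 → 1/15 → 1/20 → 1/25 → 1/30.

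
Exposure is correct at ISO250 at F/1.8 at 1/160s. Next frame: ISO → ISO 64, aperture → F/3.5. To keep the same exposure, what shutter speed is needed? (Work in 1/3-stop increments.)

ISO: 250 → 200 → 160 → 125 → 100 → 80 → 64 — 2 stops lower (darker).
Aperture: f/1.8 → f/2 → f/2.2 → f/2.5 → f/2.8 → f/3.2 → f/3.5 — 2 stops smaller aperture (darker).
Net change so far: 4 stops darker. Offset with the shutter speed: 1/160 → 1/125 → 1/100 → 1/80 → 1/60 → 1/50 → 1/40 → 1/30 → 1/25 → 1/20 → 1/15 → 1/13 → 1/10.

1/10s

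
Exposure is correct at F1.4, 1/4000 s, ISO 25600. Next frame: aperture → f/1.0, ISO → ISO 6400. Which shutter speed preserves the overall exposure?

1/2000s

Aperture: f/1.4 → f/1.0 — 1 stop opened up (brighter).
ISO: 25600 → 12800 → 6400 — 2 stops lower (darker).
Net change so far: 1 stop darker. Offset with the shutter speed: 1/4000 → 1/2000.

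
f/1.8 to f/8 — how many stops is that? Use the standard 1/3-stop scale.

4 1/3 stops

f/1.8 → f/2 → f/2.2 → f/2.5 → f/2.8 → f/3.2 → f/3.5 → f/4 → f/4.5 → f/5 → f/5.6 → f/6.3 → f/7.1 → f/8 — count the steps: 13 third-stops = 4 1/3 stops.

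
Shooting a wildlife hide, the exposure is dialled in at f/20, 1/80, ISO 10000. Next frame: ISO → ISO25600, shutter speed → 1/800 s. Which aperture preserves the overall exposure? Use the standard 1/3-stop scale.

ISO: 10000 → 12800 → 16000 → 20000 → 25600 — 1 1/3 stops higher (brighter).
Shutter speed: 1/80 → 1/100 → 1/125 → 1/160 → 1/200 → 1/250 → 1/320 → 1/400 → 1/500 → 1/640 → 1/800 — 3 1/3 stops shorter (darker).
Net change so far: 2 stops darker. Offset with the aperture: f/20 → f/18 → f/16 → f/14 → f/13 → f/11 → f/10.

f/10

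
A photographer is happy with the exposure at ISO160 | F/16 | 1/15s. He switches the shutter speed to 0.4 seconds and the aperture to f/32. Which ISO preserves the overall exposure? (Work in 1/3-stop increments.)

ISO 100

Shutter speed: 1/15 → 1/13 → 1/10 → 1/8 → 1/6 → 1/5 → 1/4 → 0.3 → 0.4 — 2 2/3 stops longer (brighter).
Aperture: f/16 → f/18 → f/20 → f/22 → f/25 → f/29 → f/32 — 2 stops narrower (darker).
Net change so far: 2/3 stop brighter. Offset with the ISO: 160 → 125 → 100.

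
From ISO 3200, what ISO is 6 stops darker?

ISO 50

ISO: 3200 → 1600 → 800 → 400 → 200 → 100 → 50 — 6 stops dropped (darker).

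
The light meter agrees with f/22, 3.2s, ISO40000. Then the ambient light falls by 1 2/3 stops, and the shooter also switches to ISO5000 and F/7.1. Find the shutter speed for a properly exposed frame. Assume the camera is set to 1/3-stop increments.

8 s

Scene light: 1 2/3 stops darker.
ISO: 40000 → 32000 → 25600 → 20000 → 16000 → 12800 → 10000 → 8000 → 6400 → 5000 — 3 stops lower (darker).
Aperture: f/22 → f/20 → f/18 → f/16 → f/14 → f/13 → f/11 → f/10 → f/9 → f/8 → f/7.1 — 3 1/3 stops opened up (brighter).
Net so far: 1 1/3 stops darker. Shutter speed: 3.2 → 4 → 5 → 6 → 8.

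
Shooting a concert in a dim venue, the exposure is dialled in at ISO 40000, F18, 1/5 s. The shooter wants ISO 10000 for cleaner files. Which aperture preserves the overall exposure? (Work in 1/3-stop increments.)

f/9

ISO: 40000 → 32000 → 25600 → 20000 → 16000 → 12800 → 10000 — 2 stops lower (darker).
Need 2 stops brighter from the aperture: f/18 → f/16 → f/14 → f/13 → f/11 → f/10 → f/9.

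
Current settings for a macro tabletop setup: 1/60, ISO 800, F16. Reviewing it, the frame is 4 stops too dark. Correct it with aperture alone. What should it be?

Underexposed by 4 stops → need 4 stops brighter.
Aperture: f/16 → f/11 → f/8 → f/5.6 → f/4.

f/4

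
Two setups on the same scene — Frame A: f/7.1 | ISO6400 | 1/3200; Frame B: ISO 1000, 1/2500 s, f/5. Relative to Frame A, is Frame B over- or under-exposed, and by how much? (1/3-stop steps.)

1 1/3 stops darker

Aperture: f/7.1 → f/6.3 → f/5.6 → f/5 — 1 stop wider (brighter).
Shutter speed: 1/3200 → 1/2500 — 1/3 stop slower (brighter).
ISO: 6400 → 5000 → 4000 → 3200 → 2500 → 2000 → 1600 → 1250 → 1000 — 2 2/3 stops lower (darker).
Net: +1 +1/3 −2 2/3 = −1 1/3 stops.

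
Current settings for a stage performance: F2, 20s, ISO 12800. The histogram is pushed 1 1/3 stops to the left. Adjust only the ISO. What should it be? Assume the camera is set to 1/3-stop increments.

Underexposed by 1 1/3 stops → need 1 1/3 stops brighter.
ISO: 12800 → 16000 → 20000 → 25600 → 32000.

ISO 32000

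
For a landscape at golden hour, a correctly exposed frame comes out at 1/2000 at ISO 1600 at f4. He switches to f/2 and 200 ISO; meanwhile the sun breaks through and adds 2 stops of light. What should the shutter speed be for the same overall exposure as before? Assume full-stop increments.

Scene light: 2 stops brighter.
Aperture: f/4 → f/2.8 → f/2 — 2 stops opened up (brighter).
ISO: 1600 → 800 → 400 → 200 — 3 stops lower (darker).
Net so far: 1 stop brighter. Shutter speed: 1/2000 → 1/4000.

1/4000s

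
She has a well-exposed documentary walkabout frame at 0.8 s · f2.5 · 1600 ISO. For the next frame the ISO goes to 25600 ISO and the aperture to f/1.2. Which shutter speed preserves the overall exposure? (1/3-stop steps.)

ISO: 1600 → 2000 → 2500 → 3200 → 4000 → 5000 → 6400 → 8000 → 10000 → 12800 → 16000 → 20000 → 25600 — 4 stops higher (brighter).
Aperture: f/2.5 → f/2.2 → f/2 → f/1.8 → f/1.6 → f/1.4 → f/1.2 — 2 stops opened up (brighter).
Net change so far: 6 stops brighter. Offset with the shutter speed: 0.8 → 0.6 → 0.5 → 0.4 → 0.3 → 1/4 → 1/5 → 1/6 → 1/8 → 1/10 → 1/13 → 1/15 → 1/20 → 1/25 → 1/30 → 1/40 → 1/50 → 1/60 → 1/80.

1/80s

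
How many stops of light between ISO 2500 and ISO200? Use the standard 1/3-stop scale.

2500 → 2000 → 1600 → 1250 → 1000 → 800 → 640 → 500 → 400 → 320 → 250 → 200 — count the steps: 11 third-stops = 3 2/3 stops.

3 2/3 stops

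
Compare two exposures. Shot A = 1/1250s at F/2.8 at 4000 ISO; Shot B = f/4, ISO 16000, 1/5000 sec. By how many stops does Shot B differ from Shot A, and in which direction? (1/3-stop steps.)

Aperture: f/2.8 → f/3.2 → f/3.5 → f/4 — 1 stop smaller aperture (darker).
Shutter speed: 1/1250 → 1/1600 → 1/2000 → 1/2500 → 1/3200 → 1/4000 → 1/5000 — 2 stops faster (darker).
ISO: 4000 → 5000 → 6400 → 8000 → 10000 → 12800 → 16000 — 2 stops higher (brighter).
Net: −1 −2 +2 = −1 stop.

1 stop darker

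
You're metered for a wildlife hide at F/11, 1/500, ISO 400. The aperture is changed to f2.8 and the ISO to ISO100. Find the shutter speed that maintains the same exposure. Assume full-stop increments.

Aperture: f/11 → f/8 → f/5.6 → f/4 → f/2.8 — 4 stops larger aperture (brighter).
ISO: 400 → 200 → 100 — 2 stops lower (darker).
Net change so far: 2 stops brighter. Offset with the shutter speed: 1/500 → 1/1000 → 1/2000.

1/2000s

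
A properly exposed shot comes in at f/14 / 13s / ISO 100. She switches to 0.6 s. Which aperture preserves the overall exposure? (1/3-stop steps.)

Shutter speed: 13 → 10 → 8 → 6 → 5 → 4 → 3.2 → 2.5 → 2 → 1.6 → 1.3 → 1 → 0.8 → 0.6 — 4 1/3 stops faster (darker).
Need 4 1/3 stops brighter from the aperture: f/14 → f/13 → f/11 → f/10 → f/9 → f/8 → f/7.1 → f/6.3 → f/5.6 → f/5 → f/4.5 → f/4 → f/3.5 → f/3.2.

f/3.2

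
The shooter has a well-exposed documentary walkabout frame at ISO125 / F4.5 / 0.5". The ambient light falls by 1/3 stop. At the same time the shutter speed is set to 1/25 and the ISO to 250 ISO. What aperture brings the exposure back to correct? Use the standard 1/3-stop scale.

Scene light: 1/3 stop darker.
Shutter speed: 0.5 → 0.4 → 0.3 → 1/4 → 1/5 → 1/6 → 1/8 → 1/10 → 1/13 → 1/15 → 1/20 → 1/25 — 3 2/3 stops faster (darker).
ISO: 125 → 160 → 200 → 250 — 1 stop higher (brighter).
Net so far: 3 stops darker. Aperture: f/4.5 → f/4 → f/3.5 → f/3.2 → f/2.8 → f/2.5 → f/2.2 → f/2 → f/1.8 → f/1.6.

f/1.6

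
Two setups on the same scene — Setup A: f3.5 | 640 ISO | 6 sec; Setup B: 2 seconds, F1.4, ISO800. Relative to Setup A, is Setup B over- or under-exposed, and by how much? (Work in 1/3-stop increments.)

Aperture: f/3.5 → f/3.2 → f/2.8 → f/2.5 → f/2.2 → f/2 → f/1.8 → f/1.6 → f/1.4 — 2 2/3 stops larger aperture (brighter).
Shutter speed: 6 → 5 → 4 → 3.2 → 2.5 → 2 — 1 2/3 stops faster (darker).
ISO: 640 → 800 — 1/3 stop higher (brighter).
Net: +2 2/3 −1 2/3 +1/3 = +1 1/3 stops.

1 1/3 stops brighter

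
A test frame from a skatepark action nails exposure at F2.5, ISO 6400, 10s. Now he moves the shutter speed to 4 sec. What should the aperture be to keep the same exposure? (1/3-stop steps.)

Shutter speed: 10 → 8 → 6 → 5 → 4 — 1 1/3 stops faster (darker).
Need 1 1/3 stops brighter from the aperture: f/2.5 → f/2.2 → f/2 → f/1.8 → f/1.6.

f/1.6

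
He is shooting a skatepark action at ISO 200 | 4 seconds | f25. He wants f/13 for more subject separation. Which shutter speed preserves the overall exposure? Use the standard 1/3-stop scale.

Aperture: f/25 → f/22 → f/20 → f/18 → f/16 → f/14 → f/13 — 2 stops larger aperture (brighter).
Need 2 stops darker from the shutter speed: 4 → 3.2 → 2.5 → 2 → 1.6 → 1.3 → 1.

1 s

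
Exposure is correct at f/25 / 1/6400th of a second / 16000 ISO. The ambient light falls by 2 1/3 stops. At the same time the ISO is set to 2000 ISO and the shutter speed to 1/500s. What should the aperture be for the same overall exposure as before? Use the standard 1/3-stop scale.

Scene light: 2 1/3 stops darker.
ISO: 16000 → 12800 → 10000 → 8000 → 6400 → 5000 → 4000 → 3200 → 2500 → 2000 — 3 stops dropped (darker).
Shutter speed: 1/6400 → 1/5000 → 1/4000 → 1/3200 → 1/2500 → 1/2000 → 1/1600 → 1/1250 → 1/1000 → 1/800 → 1/640 → 1/500 — 3 2/3 stops slower (brighter).
Net so far: 1 2/3 stops darker. Aperture: f/25 → f/22 → f/20 → f/18 → f/16 → f/14.

f/14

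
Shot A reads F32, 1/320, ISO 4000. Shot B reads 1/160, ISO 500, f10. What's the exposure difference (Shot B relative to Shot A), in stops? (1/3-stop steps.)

Aperture: f/32 → f/29 → f/25 → f/22 → f/20 → f/18 → f/16 → f/14 → f/13 → f/11 → f/10 — 3 1/3 stops wider (brighter).
Shutter speed: 1/320 → 1/250 → 1/200 → 1/160 — 1 stop longer (brighter).
ISO: 4000 → 3200 → 2500 → 2000 → 1600 → 1250 → 1000 → 800 → 640 → 500 — 3 stops lower (darker).
Net: +3 1/3 +1 −3 = +1 1/3 stops.

1 1/3 stops brighter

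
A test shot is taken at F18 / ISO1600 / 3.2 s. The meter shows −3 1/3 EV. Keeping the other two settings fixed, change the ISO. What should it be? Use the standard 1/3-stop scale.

ISO 16000

Underexposed by 3 1/3 stops → need 3 1/3 stops brighter.
ISO: 1600 → 2000 → 2500 → 3200 → 4000 → 5000 → 6400 → 8000 → 10000 → 12800 → 16000.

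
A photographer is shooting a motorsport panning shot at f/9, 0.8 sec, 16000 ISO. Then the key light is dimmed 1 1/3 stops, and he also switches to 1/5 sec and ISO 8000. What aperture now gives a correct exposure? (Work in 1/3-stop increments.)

f/2

Scene light: 1 1/3 stops darker.
Shutter speed: 0.8 → 0.6 → 0.5 → 0.4 → 0.3 → 1/4 → 1/5 — 2 stops faster (darker).
ISO: 16000 → 12800 → 10000 → 8000 — 1 stop dropped (darker).
Net so far: 4 1/3 stops darker. Aperture: f/9 → f/8 → f/7.1 → f/6.3 → f/5.6 → f/5 → f/4.5 → f/4 → f/3.5 → f/3.2 → f/2.8 → f/2.5 → f/2.2 → f/2.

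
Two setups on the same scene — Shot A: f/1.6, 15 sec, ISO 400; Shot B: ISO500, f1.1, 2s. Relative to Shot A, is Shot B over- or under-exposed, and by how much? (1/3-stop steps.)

Aperture: f/1.6 → f/1.4 → f/1.2 → f/1.1 — 1 stop opened up (brighter).
Shutter speed: 15 → 13 → 10 → 8 → 6 → 5 → 4 → 3.2 → 2.5 → 2 — 3 stops faster (darker).
ISO: 400 → 500 — 1/3 stop higher (brighter).
Net: +1 −3 +1/3 = −1 2/3 stops.

1 2/3 stops darker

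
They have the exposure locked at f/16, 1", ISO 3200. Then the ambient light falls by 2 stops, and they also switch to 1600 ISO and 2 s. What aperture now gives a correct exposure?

f/8

Scene light: 2 stops darker.
ISO: 3200 → 1600 — 1 stop lower (darker).
Shutter speed: 1 → 2 — 1 stop slower (brighter).
Net so far: 2 stops darker. Aperture: f/16 → f/11 → f/8.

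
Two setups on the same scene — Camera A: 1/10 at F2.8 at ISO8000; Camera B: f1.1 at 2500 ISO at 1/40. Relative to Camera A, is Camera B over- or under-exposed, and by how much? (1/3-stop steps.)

1 stop darker

Aperture: f/2.8 → f/2.5 → f/2.2 → f/2 → f/1.8 → f/1.6 → f/1.4 → f/1.2 → f/1.1 — 2 2/3 stops opened up (brighter).
Shutter speed: 1/10 → 1/13 → 1/15 → 1/20 → 1/25 → 1/30 → 1/40 — 2 stops shorter (darker).
ISO: 8000 → 6400 → 5000 → 4000 → 3200 → 2500 — 1 2/3 stops dropped (darker).
Net: +2 2/3 −2 −1 2/3 = −1 stop.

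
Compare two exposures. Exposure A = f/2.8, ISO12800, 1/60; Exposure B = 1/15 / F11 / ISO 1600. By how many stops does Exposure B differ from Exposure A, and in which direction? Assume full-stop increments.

Aperture: f/2.8 → f/4 → f/5.6 → f/8 → f/11 — 4 stops narrower (darker).
Shutter speed: 1/60 → 1/30 → 1/15 — 2 stops longer (brighter).
ISO: 12800 → 6400 → 3200 → 1600 — 3 stops dropped (darker).
Net: −4 +2 −3 = −5 stops.

5 stops darker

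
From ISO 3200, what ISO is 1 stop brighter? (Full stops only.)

ISO: 3200 → 6400 — 1 stop higher (brighter).

ISO 6400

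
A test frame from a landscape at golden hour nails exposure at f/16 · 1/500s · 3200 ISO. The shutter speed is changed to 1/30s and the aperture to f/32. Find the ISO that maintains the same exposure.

ISO 800

Shutter speed: 1/500 → 1/250 → 1/125 → 1/60 → 1/30 — 4 stops longer (brighter).
Aperture: f/16 → f/22 → f/32 — 2 stops smaller aperture (darker).
Net change so far: 2 stops brighter. Offset with the ISO: 3200 → 1600 → 800.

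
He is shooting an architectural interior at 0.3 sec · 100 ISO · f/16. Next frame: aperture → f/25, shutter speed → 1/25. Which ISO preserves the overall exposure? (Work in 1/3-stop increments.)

Aperture: f/16 → f/18 → f/20 → f/22 → f/25 — 1 1/3 stops narrower (darker).
Shutter speed: 0.3 → 1/4 → 1/5 → 1/6 → 1/8 → 1/10 → 1/13 → 1/15 → 1/20 → 1/25 — 3 stops shorter (darker).
Net change so far: 4 1/3 stops darker. Offset with the ISO: 100 → 125 → 160 → 200 → 250 → 320 → 400 → 500 → 640 → 800 → 1000 → 1250 → 1600 → 2000.

ISO 2000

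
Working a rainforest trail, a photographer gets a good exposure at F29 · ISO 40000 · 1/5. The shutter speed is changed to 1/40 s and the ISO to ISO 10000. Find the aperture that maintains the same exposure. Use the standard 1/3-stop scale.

f/5

Shutter speed: 1/5 → 1/6 → 1/8 → 1/10 → 1/13 → 1/15 → 1/20 → 1/25 → 1/30 → 1/40 — 3 stops faster (darker).
ISO: 40000 → 32000 → 25600 → 20000 → 16000 → 12800 → 10000 — 2 stops lower (darker).
Net change so far: 5 stops darker. Offset with the aperture: f/29 → f/25 → f/22 → f/20 → f/18 → f/16 → f/14 → f/13 → f/11 → f/10 → f/9 → f/8 → f/7.1 → f/6.3 → f/5.6 → f/5.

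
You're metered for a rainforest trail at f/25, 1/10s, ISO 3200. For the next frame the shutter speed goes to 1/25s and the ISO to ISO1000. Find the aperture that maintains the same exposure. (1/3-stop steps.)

f/9

Shutter speed: 1/10 → 1/13 → 1/15 → 1/20 → 1/25 — 1 1/3 stops shorter (darker).
ISO: 3200 → 2500 → 2000 → 1600 → 1250 → 1000 — 1 2/3 stops dropped (darker).
Net change so far: 3 stops darker. Offset with the aperture: f/25 → f/22 → f/20 → f/18 → f/16 → f/14 → f/13 → f/11 → f/10 → f/9.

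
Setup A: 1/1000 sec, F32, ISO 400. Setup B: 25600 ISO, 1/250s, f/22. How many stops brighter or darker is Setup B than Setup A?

Aperture: f/32 → f/22 — 1 stop opened up (brighter).
Shutter speed: 1/1000 → 1/500 → 1/250 — 2 stops longer (brighter).
ISO: 400 → 800 → 1600 → 3200 → 6400 → 12800 → 25600 — 6 stops higher (brighter).
Net: +1 +2 +6 = +9 stops.

9 stops brighter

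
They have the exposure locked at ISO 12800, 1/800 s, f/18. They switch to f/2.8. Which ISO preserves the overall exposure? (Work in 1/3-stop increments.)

Aperture: f/18 → f/16 → f/14 → f/13 → f/11 → f/10 → f/9 → f/8 → f/7.1 → f/6.3 → f/5.6 → f/5 → f/4.5 → f/4 → f/3.5 → f/3.2 → f/2.8 — 5 1/3 stops wider (brighter).
Need 5 1/3 stops darker from the ISO: 12800 → 10000 → 8000 → 6400 → 5000 → 4000 → 3200 → 2500 → 2000 → 1600 → 1250 → 1000 → 800 → 640 → 500 → 400 → 320.

ISO 320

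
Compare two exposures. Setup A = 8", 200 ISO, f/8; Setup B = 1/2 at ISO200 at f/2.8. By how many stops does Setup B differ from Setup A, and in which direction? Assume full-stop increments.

Aperture: f/8 → f/5.6 → f/4 → f/2.8 — 3 stops opened up (brighter).
Shutter speed: 8 → 4 → 2 → 1 → 1/2 — 4 stops shorter (darker).
ISO: unchanged.
Net: +3 −4 = −1 stop.

1 stop darker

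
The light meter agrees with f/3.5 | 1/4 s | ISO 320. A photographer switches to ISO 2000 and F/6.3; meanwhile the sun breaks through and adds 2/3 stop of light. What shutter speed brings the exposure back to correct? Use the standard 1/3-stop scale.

Scene light: 2/3 stop brighter.
ISO: 320 → 400 → 500 → 640 → 800 → 1000 → 1250 → 1600 → 2000 — 2 2/3 stops raised (brighter).
Aperture: f/3.5 → f/4 → f/4.5 → f/5 → f/5.6 → f/6.3 — 1 2/3 stops smaller aperture (darker).
Net so far: 1 2/3 stops brighter. Shutter speed: 1/4 → 1/5 → 1/6 → 1/8 → 1/10 → 1/13.

1/13s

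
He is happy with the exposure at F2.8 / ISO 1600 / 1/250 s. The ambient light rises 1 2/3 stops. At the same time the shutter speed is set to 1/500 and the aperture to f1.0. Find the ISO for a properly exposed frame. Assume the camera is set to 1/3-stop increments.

ISO 125

Scene light: 1 2/3 stops brighter.
Shutter speed: 1/250 → 1/320 → 1/400 → 1/500 — 1 stop faster (darker).
Aperture: f/2.8 → f/2.5 → f/2.2 → f/2 → f/1.8 → f/1.6 → f/1.4 → f/1.2 → f/1.1 → f/1.0 — 3 stops opened up (brighter).
Net so far: 3 2/3 stops brighter. ISO: 1600 → 1250 → 1000 → 800 → 640 → 500 → 400 → 320 → 250 → 200 → 160 → 125.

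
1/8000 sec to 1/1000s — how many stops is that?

1/8000 → 1/4000 → 1/2000 → 1/1000 — count the steps: 3 stops.

3 stops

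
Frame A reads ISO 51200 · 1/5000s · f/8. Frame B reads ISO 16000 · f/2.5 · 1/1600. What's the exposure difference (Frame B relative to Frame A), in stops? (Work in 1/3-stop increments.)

Aperture: f/8 → f/7.1 → f/6.3 → f/5.6 → f/5 → f/4.5 → f/4 → f/3.5 → f/3.2 → f/2.8 → f/2.5 — 3 1/3 stops wider (brighter).
Shutter speed: 1/5000 → 1/4000 → 1/3200 → 1/2500 → 1/2000 → 1/1600 — 1 2/3 stops longer (brighter).
ISO: 51200 → 40000 → 32000 → 25600 → 20000 → 16000 — 1 2/3 stops dropped (darker).
Net: +3 1/3 +1 2/3 −1 2/3 = +3 1/3 stops.

3 1/3 stops brighter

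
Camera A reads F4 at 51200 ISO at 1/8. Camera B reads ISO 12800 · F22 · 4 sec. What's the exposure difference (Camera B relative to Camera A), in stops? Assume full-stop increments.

2 stops darker

Aperture: f/4 → f/5.6 → f/8 → f/11 → f/16 → f/22 — 5 stops stopped down (darker).
Shutter speed: 1/8 → 1/4 → 1/2 → 1 → 2 → 4 — 5 stops slower (brighter).
ISO: 51200 → 25600 → 12800 — 2 stops dropped (darker).
Net: −5 +5 −2 = −2 stops.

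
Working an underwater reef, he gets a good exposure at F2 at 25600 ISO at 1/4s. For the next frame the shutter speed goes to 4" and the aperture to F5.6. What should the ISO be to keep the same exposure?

ISO 12800

Shutter speed: 1/4 → 1/2 → 1 → 2 → 4 — 4 stops longer (brighter).
Aperture: f/2 → f/2.8 → f/4 → f/5.6 — 3 stops narrower (darker).
Net change so far: 1 stop brighter. Offset with the ISO: 25600 → 12800.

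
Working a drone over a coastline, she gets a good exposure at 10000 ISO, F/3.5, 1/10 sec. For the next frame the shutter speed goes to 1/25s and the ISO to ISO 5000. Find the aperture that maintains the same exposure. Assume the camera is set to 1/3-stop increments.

Shutter speed: 1/10 → 1/13 → 1/15 → 1/20 → 1/25 — 1 1/3 stops shorter (darker).
ISO: 10000 → 8000 → 6400 → 5000 — 1 stop lower (darker).
Net change so far: 2 1/3 stops darker. Offset with the aperture: f/3.5 → f/3.2 → f/2.8 → f/2.5 → f/2.2 → f/2 → f/1.8 → f/1.6.

f/1.6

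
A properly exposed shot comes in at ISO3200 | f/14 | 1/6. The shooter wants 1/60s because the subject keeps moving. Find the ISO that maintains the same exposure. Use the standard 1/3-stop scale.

ISO 32000

Shutter speed: 1/6 → 1/8 → 1/10 → 1/13 → 1/15 → 1/20 → 1/25 → 1/30 → 1/40 → 1/50 → 1/60 — 3 1/3 stops shorter (darker).
Need 3 1/3 stops brighter from the ISO: 3200 → 4000 → 5000 → 6400 → 8000 → 10000 → 12800 → 16000 → 20000 → 25600 → 32000.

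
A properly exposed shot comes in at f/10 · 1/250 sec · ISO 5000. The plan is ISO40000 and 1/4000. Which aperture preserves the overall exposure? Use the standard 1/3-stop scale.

ISO: 5000 → 6400 → 8000 → 10000 → 12800 → 16000 → 20000 → 25600 → 32000 → 40000 — 3 stops higher (brighter).
Shutter speed: 1/250 → 1/320 → 1/400 → 1/500 → 1/640 → 1/800 → 1/1000 → 1/1250 → 1/1600 → 1/2000 → 1/2500 → 1/3200 → 1/4000 — 4 stops faster (darker).
Net change so far: 1 stop darker. Offset with the aperture: f/10 → f/9 → f/8 → f/7.1.

f/7.1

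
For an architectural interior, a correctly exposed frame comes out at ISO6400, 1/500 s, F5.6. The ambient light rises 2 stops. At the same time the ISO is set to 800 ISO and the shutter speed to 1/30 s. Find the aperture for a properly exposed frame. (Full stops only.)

Scene light: 2 stops brighter.
ISO: 6400 → 3200 → 1600 → 800 — 3 stops dropped (darker).
Shutter speed: 1/500 → 1/250 → 1/125 → 1/60 → 1/30 — 4 stops slower (brighter).
Net so far: 3 stops brighter. Aperture: f/5.6 → f/8 → f/11 → f/16.

f/16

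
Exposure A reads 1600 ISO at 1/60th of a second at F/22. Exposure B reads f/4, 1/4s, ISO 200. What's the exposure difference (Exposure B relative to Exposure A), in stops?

Aperture: f/22 → f/16 → f/11 → f/8 → f/5.6 → f/4 — 5 stops opened up (brighter).
Shutter speed: 1/60 → 1/30 → 1/15 → 1/8 → 1/4 — 4 stops longer (brighter).
ISO: 1600 → 800 → 400 → 200 — 3 stops lower (darker).
Net: +5 +4 −3 = +6 stops.

6 stops brighter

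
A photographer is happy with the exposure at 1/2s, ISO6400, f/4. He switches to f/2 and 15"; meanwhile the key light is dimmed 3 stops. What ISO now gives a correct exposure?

Scene light: 3 stops darker.
Aperture: f/4 → f/2.8 → f/2 — 2 stops larger aperture (brighter).
Shutter speed: 1/2 → 1 → 2 → 4 → 8 → 15 — 5 stops slower (brighter).
Net so far: 4 stops brighter. ISO: 6400 → 3200 → 1600 → 800 → 400.

ISO 400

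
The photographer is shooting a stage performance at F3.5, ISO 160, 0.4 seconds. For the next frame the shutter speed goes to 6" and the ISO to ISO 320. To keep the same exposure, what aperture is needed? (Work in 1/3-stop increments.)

f/20

Shutter speed: 0.4 → 0.5 → 0.6 → 0.8 → 1 → 1.3 → 1.6 → 2 → 2.5 → 3.2 → 4 → 5 → 6 — 4 stops longer (brighter).
ISO: 160 → 200 → 250 → 320 — 1 stop higher (brighter).
Net change so far: 5 stops brighter. Offset with the aperture: f/3.5 → f/4 → f/4.5 → f/5 → f/5.6 → f/6.3 → f/7.1 → f/8 → f/9 → f/10 → f/11 → f/13 → f/14 → f/16 → f/18 → f/20.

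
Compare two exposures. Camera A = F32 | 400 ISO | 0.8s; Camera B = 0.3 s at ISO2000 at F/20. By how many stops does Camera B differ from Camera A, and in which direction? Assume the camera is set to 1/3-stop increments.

Aperture: f/32 → f/29 → f/25 → f/22 → f/20 — 1 1/3 stops wider (brighter).
Shutter speed: 0.8 → 0.6 → 0.5 → 0.4 → 0.3 — 1 1/3 stops shorter (darker).
ISO: 400 → 500 → 640 → 800 → 1000 → 1250 → 1600 → 2000 — 2 1/3 stops higher (brighter).
Net: +1 1/3 −1 1/3 +2 1/3 = +2 1/3 stops.

2 1/3 stops brighter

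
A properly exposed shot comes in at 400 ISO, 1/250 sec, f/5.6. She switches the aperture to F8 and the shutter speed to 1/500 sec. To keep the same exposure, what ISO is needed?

ISO 1600

Aperture: f/5.6 → f/8 — 1 stop narrower (darker).
Shutter speed: 1/250 → 1/500 — 1 stop faster (darker).
Net change so far: 2 stops darker. Offset with the ISO: 400 → 800 → 1600.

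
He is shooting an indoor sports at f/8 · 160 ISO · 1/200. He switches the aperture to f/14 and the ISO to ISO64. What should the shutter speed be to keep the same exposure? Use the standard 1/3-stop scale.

1/25s

Aperture: f/8 → f/9 → f/10 → f/11 → f/13 → f/14 — 1 2/3 stops narrower (darker).
ISO: 160 → 125 → 100 → 80 → 64 — 1 1/3 stops lower (darker).
Net change so far: 3 stops darker. Offset with the shutter speed: 1/200 → 1/160 → 1/125 → 1/100 → 1/80 → 1/60 → 1/50 → 1/40 → 1/30 → 1/25.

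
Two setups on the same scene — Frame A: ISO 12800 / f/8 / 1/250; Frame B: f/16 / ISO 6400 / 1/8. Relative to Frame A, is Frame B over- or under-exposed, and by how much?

2 stops brighter

Aperture: f/8 → f/11 → f/16 — 2 stops narrower (darker).
Shutter speed: 1/250 → 1/125 → 1/60 → 1/30 → 1/15 → 1/8 — 5 stops slower (brighter).
ISO: 12800 → 6400 — 1 stop lower (darker).
Net: −2 +5 −1 = +2 stops.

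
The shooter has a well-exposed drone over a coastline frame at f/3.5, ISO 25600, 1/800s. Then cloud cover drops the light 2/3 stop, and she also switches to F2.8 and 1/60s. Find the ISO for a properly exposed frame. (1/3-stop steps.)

ISO 2000

Scene light: 2/3 stop darker.
Aperture: f/3.5 → f/3.2 → f/2.8 — 2/3 stop wider (brighter).
Shutter speed: 1/800 → 1/640 → 1/500 → 1/400 → 1/320 → 1/250 → 1/200 → 1/160 → 1/125 → 1/100 → 1/80 → 1/60 — 3 2/3 stops slower (brighter).
Net so far: 3 2/3 stops brighter. ISO: 25600 → 20000 → 16000 → 12800 → 10000 → 8000 → 6400 → 5000 → 4000 → 3200 → 2500 → 2000.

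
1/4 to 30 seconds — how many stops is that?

1/4 → 1/2 → 1 → 2 → 4 → 8 → 15 → 30 — count the steps: 7 stops.

7 stops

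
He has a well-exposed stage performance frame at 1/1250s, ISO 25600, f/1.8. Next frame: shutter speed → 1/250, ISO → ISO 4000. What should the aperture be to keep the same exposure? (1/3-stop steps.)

f/1.6

Shutter speed: 1/1250 → 1/1000 → 1/800 → 1/640 → 1/500 → 1/400 → 1/320 → 1/250 — 2 1/3 stops longer (brighter).
ISO: 25600 → 20000 → 16000 → 12800 → 10000 → 8000 → 6400 → 5000 → 4000 — 2 2/3 stops lower (darker).
Net change so far: 1/3 stop darker. Offset with the aperture: f/1.8 → f/1.6.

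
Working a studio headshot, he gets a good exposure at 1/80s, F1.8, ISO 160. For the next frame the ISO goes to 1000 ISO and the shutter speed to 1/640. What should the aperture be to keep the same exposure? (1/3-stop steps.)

ISO: 160 → 200 → 250 → 320 → 400 → 500 → 640 → 800 → 1000 — 2 2/3 stops higher (brighter).
Shutter speed: 1/80 → 1/100 → 1/125 → 1/160 → 1/200 → 1/250 → 1/320 → 1/400 → 1/500 → 1/640 — 3 stops shorter (darker).
Net change so far: 1/3 stop darker. Offset with the aperture: f/1.8 → f/1.6.

f/1.6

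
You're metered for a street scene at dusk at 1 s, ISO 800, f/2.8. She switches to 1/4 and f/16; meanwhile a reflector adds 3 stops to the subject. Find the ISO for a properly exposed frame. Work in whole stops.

Scene light: 3 stops brighter.
Shutter speed: 1 → 1/2 → 1/4 — 2 stops faster (darker).
Aperture: f/2.8 → f/4 → f/5.6 → f/8 → f/11 → f/16 — 5 stops narrower (darker).
Net so far: 4 stops darker. ISO: 800 → 1600 → 3200 → 6400 → 12800.

ISO 12800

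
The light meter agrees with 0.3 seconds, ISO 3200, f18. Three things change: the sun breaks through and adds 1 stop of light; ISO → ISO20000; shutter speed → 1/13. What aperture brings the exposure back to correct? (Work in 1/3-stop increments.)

Scene light: 1 stop brighter.
ISO: 3200 → 4000 → 5000 → 6400 → 8000 → 10000 → 12800 → 16000 → 20000 — 2 2/3 stops raised (brighter).
Shutter speed: 0.3 → 1/4 → 1/5 → 1/6 → 1/8 → 1/10 → 1/13 — 2 stops faster (darker).
Net so far: 1 2/3 stops brighter. Aperture: f/18 → f/20 → f/22 → f/25 → f/29 → f/32.

f/32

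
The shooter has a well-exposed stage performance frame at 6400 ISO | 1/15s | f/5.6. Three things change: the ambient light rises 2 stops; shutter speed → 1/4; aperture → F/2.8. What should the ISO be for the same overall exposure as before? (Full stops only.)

Scene light: 2 stops brighter.
Shutter speed: 1/15 → 1/8 → 1/4 — 2 stops longer (brighter).
Aperture: f/5.6 → f/4 → f/2.8 — 2 stops larger aperture (brighter).
Net so far: 6 stops brighter. ISO: 6400 → 3200 → 1600 → 800 → 400 → 200 → 100.

ISO 100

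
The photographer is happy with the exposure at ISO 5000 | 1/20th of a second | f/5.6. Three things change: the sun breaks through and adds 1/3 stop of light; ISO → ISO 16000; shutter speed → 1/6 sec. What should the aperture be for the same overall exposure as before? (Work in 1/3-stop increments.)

Scene light: 1/3 stop brighter.
ISO: 5000 → 6400 → 8000 → 10000 → 12800 → 16000 — 1 2/3 stops higher (brighter).
Shutter speed: 1/20 → 1/15 → 1/13 → 1/10 → 1/8 → 1/6 — 1 2/3 stops longer (brighter).
Net so far: 3 2/3 stops brighter. Aperture: f/5.6 → f/6.3 → f/7.1 → f/8 → f/9 → f/10 → f/11 → f/13 → f/14 → f/16 → f/18 → f/20.

f/20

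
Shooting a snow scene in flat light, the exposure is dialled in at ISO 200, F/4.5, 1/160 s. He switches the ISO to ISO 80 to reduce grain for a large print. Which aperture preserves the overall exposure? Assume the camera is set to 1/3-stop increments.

f/2.8

ISO: 200 → 160 → 125 → 100 → 80 — 1 1/3 stops lower (darker).
Need 1 1/3 stops brighter from the aperture: f/4.5 → f/4 → f/3.5 → f/3.2 → f/2.8.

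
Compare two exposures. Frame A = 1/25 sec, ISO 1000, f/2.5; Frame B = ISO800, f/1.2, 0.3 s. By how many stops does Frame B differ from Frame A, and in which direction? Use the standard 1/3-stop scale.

Aperture: f/2.5 → f/2.2 → f/2 → f/1.8 → f/1.6 → f/1.4 → f/1.2 — 2 stops opened up (brighter).
Shutter speed: 1/25 → 1/20 → 1/15 → 1/13 → 1/10 → 1/8 → 1/6 → 1/5 → 1/4 → 0.3 — 3 stops slower (brighter).
ISO: 1000 → 800 — 1/3 stop dropped (darker).
Net: +2 +3 −1/3 = +4 2/3 stops.

4 2/3 stops brighter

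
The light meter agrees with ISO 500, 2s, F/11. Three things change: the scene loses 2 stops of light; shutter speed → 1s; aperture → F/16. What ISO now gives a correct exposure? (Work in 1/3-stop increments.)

ISO 8000

Scene light: 2 stops darker.
Shutter speed: 2 → 1.6 → 1.3 → 1 — 1 stop shorter (darker).
Aperture: f/11 → f/13 → f/14 → f/16 — 1 stop narrower (darker).
Net so far: 4 stops darker. ISO: 500 → 640 → 800 → 1000 → 1250 → 1600 → 2000 → 2500 → 3200 → 4000 → 5000 → 6400 → 8000.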